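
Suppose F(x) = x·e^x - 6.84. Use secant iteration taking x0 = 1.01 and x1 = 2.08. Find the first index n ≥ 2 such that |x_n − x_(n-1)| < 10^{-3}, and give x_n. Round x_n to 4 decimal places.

n = 6, x_n = 1.5104

F(1.01) = -4.066943, F(2.08) = 9.809295
x2 = 2.080000 − 9.809295·(1.070000)/(13.876238) = 1.323603;  |Δ| = 0.756397
F(1.323603) = -1.867312
x3 = 1.323603 − (-1.867312)·(-0.756397)/(-11.676608) = 1.444565;  |Δ| = 0.120962
F(1.444565) = -0.715031
x4 = 1.444565 − (-0.715031)·(0.120962)/(1.152281) = 1.519627;  |Δ| = 0.075061
F(1.519627) = 0.105482
x5 = 1.519627 − 0.105482·(0.075061)/(0.820513) = 1.509977;  |Δ| = 0.009650
F(1.509977) = -0.004897
x6 = 1.509977 − (-0.004897)·(-0.009650)/(-0.110379) = 1.510405;  |Δ| = 0.000428
|x6 − x5| = 0.000428 < 10^{-3}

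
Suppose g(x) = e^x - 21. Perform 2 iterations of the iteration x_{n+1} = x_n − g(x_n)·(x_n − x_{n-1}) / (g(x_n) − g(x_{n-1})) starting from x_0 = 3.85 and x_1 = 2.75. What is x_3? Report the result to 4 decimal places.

g(3.85) = 25.993063, g(2.75) = -5.357368
x_2 = 2.750000 − (-5.357368)·(2.750000 − 3.850000) / (-5.357368 − 25.993063) = 2.750000 − (5.893105)/(-31.350431) = 2.937975
g(2.937975) = -2.122415
x_3 = 2.937975 − (-2.122415)·(2.937975 − 2.750000) / (-2.122415 − (-5.357368)) = 2.937975 − (-0.398961)/(3.234953) = 3.061304

3.0613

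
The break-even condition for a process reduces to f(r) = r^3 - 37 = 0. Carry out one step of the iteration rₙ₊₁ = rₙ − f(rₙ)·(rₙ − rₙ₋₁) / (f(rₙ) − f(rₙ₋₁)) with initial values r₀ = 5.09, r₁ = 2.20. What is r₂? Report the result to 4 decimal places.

2.8282

f(5.09) = 94.872229, f(2.20) = -26.352000
r₂ = 2.200000 − (-26.352000)·(2.200000 − 5.090000) / (-26.352000 − 94.872229) = 2.200000 − (76.157280)/(-121.224229) = 2.828235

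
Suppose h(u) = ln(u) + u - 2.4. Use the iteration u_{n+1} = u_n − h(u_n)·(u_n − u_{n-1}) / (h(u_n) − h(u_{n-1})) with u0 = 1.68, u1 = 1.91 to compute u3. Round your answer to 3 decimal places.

h(1.68) = -0.20121, h(1.91) = 0.15710
u2 = 1.91000 − 0.15710·(1.91000 − 1.68000) / (0.15710 − (-0.20121)) = 1.91000 − (0.03613)/(0.35831) = 1.80915
h(1.80915) = 0.00201
u3 = 1.80915 − 0.00201·(1.80915 − 1.91000) / (0.00201 − 0.15710) = 1.80915 − (-0.00020)/(-0.15509) = 1.80784

1.808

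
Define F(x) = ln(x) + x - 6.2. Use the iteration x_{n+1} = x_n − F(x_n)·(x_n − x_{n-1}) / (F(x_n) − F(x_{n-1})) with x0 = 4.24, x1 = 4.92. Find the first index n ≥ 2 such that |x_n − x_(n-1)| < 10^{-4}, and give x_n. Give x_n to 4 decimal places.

n = 4, x_n = 4.6608

F(4.24) = -0.515437, F(4.92) = 0.313309
x2 = 4.920000 − 0.313309·(0.680000)/(0.828745) = 4.662925;  |Δ| = 0.257075
F(4.662925) = 0.002568
x3 = 4.662925 − 0.002568·(-0.257075)/(-0.310741) = 4.660801;  |Δ| = 0.002124
F(4.660801) = -0.000012
x4 = 4.660801 − (-0.000012)·(-0.002124)/(-0.002580) = 4.660811;  |Δ| = 0.000010
|x4 − x3| = 0.000010 < 10^{-4}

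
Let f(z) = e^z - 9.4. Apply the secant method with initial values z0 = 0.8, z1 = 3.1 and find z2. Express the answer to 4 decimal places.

f(0.8) = -7.174459, f(3.1) = 12.797951
z2 = 3.100000 − 12.797951·(3.100000 − 0.800000) / (12.797951 − (-7.174459)) = 3.100000 − (29.435288)/(19.972410) = 1.626203

1.6262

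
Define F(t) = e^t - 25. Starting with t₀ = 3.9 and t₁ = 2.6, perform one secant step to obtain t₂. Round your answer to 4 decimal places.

3.0173

F(3.9) = 24.402449, F(2.6) = -11.536262
t₂ = 2.600000 − (-11.536262)·(2.600000 − 3.900000) / (-11.536262 − 24.402449) = 2.600000 − (14.997141)/(-35.938711) = 3.017298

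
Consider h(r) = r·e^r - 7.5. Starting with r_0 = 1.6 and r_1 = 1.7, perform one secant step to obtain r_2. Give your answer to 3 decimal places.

h(1.6) = 0.42485, h(1.7) = 1.80571
r_2 = 1.70000 − 1.80571·(1.70000 − 1.60000) / (1.80571 − 0.42485) = 1.70000 − (0.18057)/(1.38086) = 1.56923

1.569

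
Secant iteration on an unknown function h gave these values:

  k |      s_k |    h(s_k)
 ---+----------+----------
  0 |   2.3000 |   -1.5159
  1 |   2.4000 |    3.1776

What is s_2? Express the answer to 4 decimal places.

2.3323

s_2 = 2.4000 − 3.1776·(2.4000 − 2.3000) / (3.1776 − (-1.5159))
   = 2.4000 − (0.317760)/(4.693500) = 2.332298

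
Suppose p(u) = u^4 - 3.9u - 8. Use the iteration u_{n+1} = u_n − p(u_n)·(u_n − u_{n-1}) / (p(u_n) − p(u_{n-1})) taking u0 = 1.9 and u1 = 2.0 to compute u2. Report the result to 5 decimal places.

p(1.9) = -2.3779000, p(2.0) = 0.2000000
u2 = 2.0000000 − 0.2000000·(2.0000000 − 1.9000000) / (0.2000000 − (-2.3779000)) = 2.0000000 − (0.0200000)/(2.5779000) = 1.9922417

1.99224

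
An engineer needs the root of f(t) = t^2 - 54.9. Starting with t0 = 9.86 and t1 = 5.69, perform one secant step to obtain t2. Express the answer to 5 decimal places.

7.13848

f(9.86) = 42.3196000, f(5.69) = -22.5239000
t2 = 5.6900000 − (-22.5239000)·(5.6900000 − 9.8600000) / (-22.5239000 − 42.3196000) = 5.6900000 − (93.9246630)/(-64.8435000) = 7.1384823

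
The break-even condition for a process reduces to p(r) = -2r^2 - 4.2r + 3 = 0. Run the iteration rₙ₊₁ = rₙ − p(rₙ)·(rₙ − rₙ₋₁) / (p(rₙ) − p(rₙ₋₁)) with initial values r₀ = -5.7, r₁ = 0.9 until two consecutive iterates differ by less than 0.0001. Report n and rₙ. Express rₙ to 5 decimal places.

n = 7, rₙ = 0.56323

p(-5.7) = -38.0400000, p(0.9) = -2.4000000
r₂ = 0.9000000 − (-2.4000000)·(6.6000000)/(35.6400000) = 1.3444444;  |Δ| = 0.4444444
p(1.3444444) = -6.2617284
r₃ = 1.3444444 − (-6.2617284)·(0.4444444)/(-3.8617284) = 0.6237852;  |Δ| = 0.7206593
p(0.6237852) = -0.3981136
r₄ = 0.6237852 − (-0.3981136)·(-0.7206593)/(5.8636148) = 0.5748556;  |Δ| = 0.0489296
p(0.5748556) = -0.0753113
r₅ = 0.5748556 − (-0.0753113)·(-0.0489296)/(0.3228022) = 0.5634401;  |Δ| = 0.0114155
p(0.5634401) = -0.0013777
r₆ = 0.5634401 − (-0.0013777)·(-0.0114155)/(0.0739336) = 0.5632273;  |Δ| = 0.0002127
p(0.5632273) = -0.0000049
r₇ = 0.5632273 − (-0.0000049)·(-0.0002127)/(0.0013728) = 0.5632266;  |Δ| = 0.0000008
|r₇ − r₆| = 0.0000008 < 0.0001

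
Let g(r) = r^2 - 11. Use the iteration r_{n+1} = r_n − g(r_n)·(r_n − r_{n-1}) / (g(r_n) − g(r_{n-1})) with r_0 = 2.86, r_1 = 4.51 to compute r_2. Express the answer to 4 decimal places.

3.2427

g(2.86) = -2.820400, g(4.51) = 9.340100
r_2 = 4.510000 − 9.340100·(4.510000 − 2.860000) / (9.340100 − (-2.820400)) = 4.510000 − (15.411165)/(12.160500) = 3.242687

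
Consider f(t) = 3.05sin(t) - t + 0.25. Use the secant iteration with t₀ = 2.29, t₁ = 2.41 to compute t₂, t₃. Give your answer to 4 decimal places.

2.3710, 2.3721

f(2.29) = 0.254608, f(2.41) = -0.122430
t₂ = 2.410000 − (-0.122430)·(2.410000 − 2.290000) / (-0.122430 − 0.254608) = 2.410000 − (-0.014692)/(-0.377039) = 2.371034
f(2.371034) = 0.003401
t₃ = 2.371034 − 0.003401·(2.371034 − 2.410000) / (0.003401 − (-0.122430)) = 2.371034 − (-0.000133)/(0.125832) = 2.372087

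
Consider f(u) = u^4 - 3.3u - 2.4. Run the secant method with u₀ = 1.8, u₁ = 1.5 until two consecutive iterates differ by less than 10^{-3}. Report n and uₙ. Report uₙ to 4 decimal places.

n = 5, uₙ = 1.6786

f(1.8) = 2.157600, f(1.5) = -2.287500
u₂ = 1.500000 − (-2.287500)·(-0.300000)/(-4.445100) = 1.654383;  |Δ| = 0.154383
f(1.654383) = -0.368380
u₃ = 1.654383 − (-0.368380)·(0.154383)/(1.919120) = 1.684018;  |Δ| = 0.029634
f(1.684018) = 0.085161
u₄ = 1.684018 − 0.085161·(0.029634)/(0.453541) = 1.678453;  |Δ| = 0.005564
f(1.678453) = -0.002247
u₅ = 1.678453 − (-0.002247)·(-0.005564)/(-0.087408) = 1.678596;  |Δ| = 0.000143
|u₅ − u₄| = 0.000143 < 10^{-3}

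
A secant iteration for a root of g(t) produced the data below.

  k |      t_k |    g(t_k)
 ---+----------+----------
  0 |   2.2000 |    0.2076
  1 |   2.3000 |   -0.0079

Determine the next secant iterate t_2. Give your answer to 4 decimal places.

t_2 = 2.3000 − (-0.0079)·(2.3000 − 2.2000) / (-0.0079 − 0.2076)
   = 2.3000 − (-0.000790)/(-0.215500) = 2.296334

2.2963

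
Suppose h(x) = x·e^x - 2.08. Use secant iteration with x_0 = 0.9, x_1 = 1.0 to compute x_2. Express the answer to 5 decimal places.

0.87352

h(0.9) = 0.1336428, h(1.0) = 0.6382818
x_2 = 1.0000000 − 0.6382818·(1.0000000 − 0.9000000) / (0.6382818 − 0.1336428) = 1.0000000 − (0.0638282)/(0.5046390) = 0.8735171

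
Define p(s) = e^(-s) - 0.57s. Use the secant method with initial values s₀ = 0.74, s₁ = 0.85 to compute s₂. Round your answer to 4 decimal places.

p(0.74) = 0.055314, p(0.85) = -0.057085
s₂ = 0.850000 − (-0.057085)·(0.850000 − 0.740000) / (-0.057085 − 0.055314) = 0.850000 − (-0.006279)/(-0.112399) = 0.794133

0.7941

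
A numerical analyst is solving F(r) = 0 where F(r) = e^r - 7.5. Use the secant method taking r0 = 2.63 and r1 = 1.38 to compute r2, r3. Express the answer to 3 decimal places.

F(2.63) = 6.37377, F(1.38) = -3.52510
r2 = 1.38000 − (-3.52510)·(1.38000 − 2.63000) / (-3.52510 − 6.37377) = 1.38000 − (4.40637)/(-9.89887) = 1.82514
F(1.82514) = -1.29634
r3 = 1.82514 − (-1.29634)·(1.82514 − 1.38000) / (-1.29634 − (-3.52510)) = 1.82514 − (-0.57705)/(2.22876) = 2.08405

1.825, 2.084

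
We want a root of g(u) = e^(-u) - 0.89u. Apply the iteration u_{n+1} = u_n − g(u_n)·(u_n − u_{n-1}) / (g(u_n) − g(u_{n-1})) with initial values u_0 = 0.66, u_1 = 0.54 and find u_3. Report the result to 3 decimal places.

g(0.66) = -0.07055, g(0.54) = 0.10215
u_2 = 0.54000 − 0.10215·(0.54000 − 0.66000) / (0.10215 − (-0.07055)) = 0.54000 − (-0.01226)/(0.17270) = 0.61098
g(0.61098) = -0.00095
u_3 = 0.61098 − (-0.00095)·(0.61098 − 0.54000) / (-0.00095 − 0.10215) = 0.61098 − (-0.00007)/(-0.10310) = 0.61032

0.610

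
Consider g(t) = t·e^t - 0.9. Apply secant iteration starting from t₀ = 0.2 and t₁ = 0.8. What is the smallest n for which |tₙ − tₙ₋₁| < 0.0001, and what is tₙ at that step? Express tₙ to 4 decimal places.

g(0.2) = -0.655719, g(0.8) = 0.880433
t₂ = 0.800000 − 0.880433·(0.600000)/(1.536152) = 0.456115;  |Δ| = 0.343885
g(0.456115) = -0.180282
t₃ = 0.456115 − (-0.180282)·(-0.343885)/(-1.060714) = 0.514563;  |Δ| = 0.058448
g(0.514563) = -0.039185
t₄ = 0.514563 − (-0.039185)·(0.058448)/(0.141097) = 0.530794;  |Δ| = 0.016232
g(0.530794) = 0.002500
t₅ = 0.530794 − 0.002500·(0.016232)/(0.041685) = 0.529821;  |Δ| = 0.000974
g(0.529821) = -0.000032
t₆ = 0.529821 − (-0.000032)·(-0.000974)/(-0.002532) = 0.529833;  |Δ| = 0.000012
|t₆ − t₅| = 0.000012 < 0.0001

n = 6, tₙ = 0.5298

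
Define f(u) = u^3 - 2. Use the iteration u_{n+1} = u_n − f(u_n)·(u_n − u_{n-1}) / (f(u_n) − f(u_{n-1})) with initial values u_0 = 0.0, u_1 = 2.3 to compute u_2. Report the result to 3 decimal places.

f(0.0) = -2.00000, f(2.3) = 10.16700
u_2 = 2.30000 − 10.16700·(2.30000 − 0.00000) / (10.16700 − (-2.00000)) = 2.30000 − (23.38410)/(12.16700) = 0.37807

0.378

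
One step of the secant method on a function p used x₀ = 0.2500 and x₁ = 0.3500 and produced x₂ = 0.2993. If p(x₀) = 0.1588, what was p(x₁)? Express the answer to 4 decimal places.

The secant line through (0.2500, 0.1588) and (0.3500, p(x₁)) crosses zero at x₂ = 0.2993.
So (0.2500, 0.1588), (0.3500, p(x₁)), (0.2993, 0) are collinear:
p(x₁) = 0.1588 · (0.3500 − 0.2993) / (0.2500 − 0.2993) = 0.1588 · (0.050700)/(-0.049300) = -0.163310

-0.1633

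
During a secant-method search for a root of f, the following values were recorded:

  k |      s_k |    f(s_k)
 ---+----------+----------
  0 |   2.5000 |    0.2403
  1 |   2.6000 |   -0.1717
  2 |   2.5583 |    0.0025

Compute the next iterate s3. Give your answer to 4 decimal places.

s3 = 2.5583 − 0.0025·(2.5583 − 2.6000) / (0.0025 − (-0.1717))
   = 2.5583 − (-0.000104)/(0.174200) = 2.558898

2.5589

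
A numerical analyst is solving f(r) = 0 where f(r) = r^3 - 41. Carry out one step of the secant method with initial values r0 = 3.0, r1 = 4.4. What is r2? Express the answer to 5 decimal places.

f(3.0) = -14.0000000, f(4.4) = 44.1840000
r2 = 4.4000000 − 44.1840000·(4.4000000 − 3.0000000) / (44.1840000 − (-14.0000000)) = 4.4000000 − (61.8576000)/(58.1840000) = 3.3368624

3.33686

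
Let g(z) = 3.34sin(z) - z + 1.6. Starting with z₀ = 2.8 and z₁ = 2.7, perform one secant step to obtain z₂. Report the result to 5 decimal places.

g(2.8) = -0.0811396, g(2.7) = 0.3274488
z₂ = 2.7000000 − 0.3274488·(2.7000000 − 2.8000000) / (0.3274488 − (-0.0811396)) = 2.7000000 − (-0.0327449)/(0.4085884) = 2.7801415

2.78014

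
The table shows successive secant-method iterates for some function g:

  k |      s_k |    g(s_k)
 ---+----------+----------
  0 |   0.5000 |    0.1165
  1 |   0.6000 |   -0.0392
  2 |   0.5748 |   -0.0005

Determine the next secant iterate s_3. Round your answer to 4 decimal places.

0.5745

s_3 = 0.5748 − (-0.0005)·(0.5748 − 0.6000) / (-0.0005 − (-0.0392))
   = 0.5748 − (0.000013)/(0.038700) = 0.574474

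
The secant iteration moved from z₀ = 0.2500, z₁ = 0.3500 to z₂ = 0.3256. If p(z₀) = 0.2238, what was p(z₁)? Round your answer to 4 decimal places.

The secant line through (0.2500, 0.2238) and (0.3500, p(z₁)) crosses zero at z₂ = 0.3256.
So (0.2500, 0.2238), (0.3500, p(z₁)), (0.3256, 0) are collinear:
p(z₁) = 0.2238 · (0.3500 − 0.3256) / (0.2500 − 0.3256) = 0.2238 · (0.024400)/(-0.075600) = -0.072232

-0.0722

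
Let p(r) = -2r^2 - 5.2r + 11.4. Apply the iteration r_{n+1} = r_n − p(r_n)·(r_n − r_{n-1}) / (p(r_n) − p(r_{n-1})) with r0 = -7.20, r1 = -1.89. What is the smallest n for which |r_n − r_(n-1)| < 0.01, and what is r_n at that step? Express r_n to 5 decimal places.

p(-7.20) = -54.8400000, p(-1.89) = 14.0838000
r2 = -1.8900000 − 14.0838000·(5.3100000)/(68.9238000) = -2.9750385;  |Δ| = 1.0850385
p(-2.9750385) = 9.1684919
r3 = -2.9750385 − 9.1684919·(-1.0850385)/(-4.9153081) = -4.9989537;  |Δ| = 2.0239152
p(-4.9989537) = -12.5845177
r4 = -4.9989537 − (-12.5845177)·(-2.0239152)/(-21.7530096) = -3.8280814;  |Δ| = 1.1708723
p(-3.8280814) = 1.9976087
r5 = -3.8280814 − 1.9976087·(1.1708723)/(14.5821263) = -3.9884795;  |Δ| = 0.1603981
p(-3.9884795) = 0.3241562
r6 = -3.9884795 − 0.3241562·(-0.1603981)/(-1.6734524) = -4.0195494;  |Δ| = 0.0310699
p(-4.0195494) = -0.0118978
r7 = -4.0195494 − (-0.0118978)·(-0.0310699)/(-0.3360540) = -4.0184494;  |Δ| = 0.0011000
|r7 − r6| = 0.0011000 < 0.01

n = 7, r_n = -4.01845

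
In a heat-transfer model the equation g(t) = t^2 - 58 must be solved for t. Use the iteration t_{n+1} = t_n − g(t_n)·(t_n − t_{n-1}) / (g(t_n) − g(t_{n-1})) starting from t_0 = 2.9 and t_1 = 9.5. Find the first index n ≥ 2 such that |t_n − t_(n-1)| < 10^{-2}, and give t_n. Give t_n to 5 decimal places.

n = 5, t_n = 7.61575

g(2.9) = -49.5900000, g(9.5) = 32.2500000
t_2 = 9.5000000 − 32.2500000·(6.6000000)/(81.8400000) = 6.8991935;  |Δ| = 2.6008065
g(6.8991935) = -10.4011284
t_3 = 6.8991935 − (-10.4011284)·(-2.6008065)/(-42.6511284) = 7.5334399;  |Δ| = 0.6342463
g(7.5334399) = -1.2472835
t_4 = 7.5334399 − (-1.2472835)·(0.6342463)/(9.1538448) = 7.6198609;  |Δ| = 0.0864211
g(7.6198609) = 0.0622808
t_5 = 7.6198609 − 0.0622808·(0.0864211)/(1.3095644) = 7.6157509;  |Δ| = 0.0041101
|t_5 − t_4| = 0.0041101 < 10^{-2}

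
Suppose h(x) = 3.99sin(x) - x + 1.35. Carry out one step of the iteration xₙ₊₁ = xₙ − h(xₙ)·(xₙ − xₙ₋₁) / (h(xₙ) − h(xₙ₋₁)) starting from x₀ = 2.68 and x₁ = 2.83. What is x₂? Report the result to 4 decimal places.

h(2.68) = 0.447045, h(2.83) = -0.256766
x₂ = 2.830000 − (-0.256766)·(2.830000 − 2.680000) / (-0.256766 − 0.447045) = 2.830000 − (-0.038515)/(-0.703811) = 2.775277

2.7753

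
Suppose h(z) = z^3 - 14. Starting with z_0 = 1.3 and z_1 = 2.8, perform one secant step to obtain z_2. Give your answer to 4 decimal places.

2.1962

h(1.3) = -11.803000, h(2.8) = 7.952000
z_2 = 2.800000 − 7.952000·(2.800000 − 1.300000) / (7.952000 − (-11.803000)) = 2.800000 − (11.928000)/(19.755000) = 2.196203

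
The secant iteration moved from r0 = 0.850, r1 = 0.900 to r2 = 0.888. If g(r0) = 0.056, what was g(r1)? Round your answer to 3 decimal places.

-0.018

The secant line through (0.850, 0.056) and (0.900, g(r1)) crosses zero at r2 = 0.888.
So (0.850, 0.056), (0.900, g(r1)), (0.888, 0) are collinear:
g(r1) = 0.056 · (0.900 − 0.888) / (0.850 − 0.888) = 0.056 · (0.01200)/(-0.03800) = -0.01768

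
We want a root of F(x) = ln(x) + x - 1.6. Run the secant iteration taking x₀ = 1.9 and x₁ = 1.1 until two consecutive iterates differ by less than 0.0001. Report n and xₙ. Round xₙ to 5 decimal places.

n = 5, xₙ = 1.32135

F(1.9) = 0.9418539, F(1.1) = -0.4046898
x₂ = 1.1000000 − (-0.4046898)·(-0.8000000)/(-1.3465437) = 1.3404317;  |Δ| = 0.2404317
F(1.3404317) = 0.0334235
x₃ = 1.3404317 − 0.0334235·(0.2404317)/(0.4381133) = 1.3220893;  |Δ| = 0.0183425
F(1.3220893) = 0.0013026
x₄ = 1.3220893 − 0.0013026·(-0.0183425)/(-0.0321209) = 1.3213455;  |Δ| = 0.0007438
F(1.3213455) = -0.0000040
x₅ = 1.3213455 − (-0.0000040)·(-0.0007438)/(-0.0013066) = 1.3213478;  |Δ| = 0.0000023
|x₅ − x₄| = 0.0000023 < 0.0001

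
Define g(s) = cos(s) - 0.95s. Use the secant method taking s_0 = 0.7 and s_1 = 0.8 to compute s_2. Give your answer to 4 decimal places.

g(0.7) = 0.099842, g(0.8) = -0.063293
s_2 = 0.800000 − (-0.063293)·(0.800000 − 0.700000) / (-0.063293 − 0.099842) = 0.800000 − (-0.006329)/(-0.163135) = 0.761202

0.7612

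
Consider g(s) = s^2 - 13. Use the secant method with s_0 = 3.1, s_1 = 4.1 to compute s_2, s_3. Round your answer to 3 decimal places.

g(3.1) = -3.39000, g(4.1) = 3.81000
s_2 = 4.10000 − 3.81000·(4.10000 − 3.10000) / (3.81000 − (-3.39000)) = 4.10000 − (3.81000)/(7.20000) = 3.57083
g(3.57083) = -0.24915
s_3 = 3.57083 − (-0.24915)·(3.57083 − 4.10000) / (-0.24915 − 3.81000) = 3.57083 − (0.13184)/(-4.05915) = 3.60331

3.571, 3.603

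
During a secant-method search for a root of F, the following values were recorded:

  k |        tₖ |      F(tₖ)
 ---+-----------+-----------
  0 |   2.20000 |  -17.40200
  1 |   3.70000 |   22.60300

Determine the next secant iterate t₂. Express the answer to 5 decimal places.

2.85249

t₂ = 3.70000 − 22.60300·(3.70000 − 2.20000) / (22.60300 − (-17.40200))
   = 3.70000 − (33.9045000)/(40.0050000) = 2.8524934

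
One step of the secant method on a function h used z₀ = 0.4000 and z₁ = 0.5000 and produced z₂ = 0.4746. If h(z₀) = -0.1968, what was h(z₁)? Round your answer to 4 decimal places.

0.0670

The secant line through (0.4000, -0.1968) and (0.5000, h(z₁)) crosses zero at z₂ = 0.4746.
So (0.4000, -0.1968), (0.5000, h(z₁)), (0.4746, 0) are collinear:
h(z₁) = -0.1968 · (0.5000 − 0.4746) / (0.4000 − 0.4746) = -0.1968 · (0.025400)/(-0.074600) = 0.067007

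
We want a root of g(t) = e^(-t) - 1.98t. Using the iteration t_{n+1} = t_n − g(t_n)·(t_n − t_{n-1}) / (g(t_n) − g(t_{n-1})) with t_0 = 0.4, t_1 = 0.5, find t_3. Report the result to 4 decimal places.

g(0.4) = -0.121680, g(0.5) = -0.383469
t_2 = 0.500000 − (-0.383469)·(0.500000 − 0.400000) / (-0.383469 − (-0.121680)) = 0.500000 − (-0.038347)/(-0.261789) = 0.353520
g(0.353520) = 0.002243
t_3 = 0.353520 − 0.002243·(0.353520 − 0.500000) / (0.002243 − (-0.383469)) = 0.353520 − (-0.000328)/(0.385712) = 0.354372

0.3544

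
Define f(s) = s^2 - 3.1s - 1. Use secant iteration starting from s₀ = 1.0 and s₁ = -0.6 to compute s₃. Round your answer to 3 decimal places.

-0.283

f(1.0) = -3.10000, f(-0.6) = 1.22000
s₂ = -0.60000 − 1.22000·(-0.60000 − 1.00000) / (1.22000 − (-3.10000)) = -0.60000 − (-1.95200)/(4.32000) = -0.14815
f(-0.14815) = -0.51879
s₃ = -0.14815 − (-0.51879)·(-0.14815 − (-0.60000)) / (-0.51879 − 1.22000) = -0.14815 − (-0.23442)/(-1.73879) = -0.28296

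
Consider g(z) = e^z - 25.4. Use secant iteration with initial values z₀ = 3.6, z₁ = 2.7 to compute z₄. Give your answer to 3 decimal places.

3.233

g(3.6) = 11.19823, g(2.7) = -10.52027
z₂ = 2.70000 − (-10.52027)·(2.70000 − 3.60000) / (-10.52027 − 11.19823) = 2.70000 − (9.46824)/(-21.71850) = 3.13595
g(3.13595) = -2.38945
z₃ = 3.13595 − (-2.38945)·(3.13595 − 2.70000) / (-2.38945 − (-10.52027)) = 3.13595 − (-1.04169)/(8.13082) = 3.26407
g(3.26407) = 0.75574
z₄ = 3.26407 − 0.75574·(3.26407 − 3.13595) / (0.75574 − (-2.38945)) = 3.26407 − (0.09682)/(3.14519) = 3.23328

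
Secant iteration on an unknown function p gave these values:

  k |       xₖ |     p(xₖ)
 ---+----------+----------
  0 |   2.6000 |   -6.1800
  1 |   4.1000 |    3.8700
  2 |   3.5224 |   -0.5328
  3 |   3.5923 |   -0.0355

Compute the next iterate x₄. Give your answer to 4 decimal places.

x₄ = 3.5923 − (-0.0355)·(3.5923 − 3.5224) / (-0.0355 − (-0.5328))
   = 3.5923 − (-0.002481)/(0.497300) = 3.597290

3.5973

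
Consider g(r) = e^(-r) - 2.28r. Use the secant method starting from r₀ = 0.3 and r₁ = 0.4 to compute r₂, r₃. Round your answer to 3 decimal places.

g(0.3) = 0.05682, g(0.4) = -0.24168
r₂ = 0.40000 − (-0.24168)·(0.40000 − 0.30000) / (-0.24168 − 0.05682) = 0.40000 − (-0.02417)/(-0.29850) = 0.31903
g(0.31903) = -0.00055
r₃ = 0.31903 − (-0.00055)·(0.31903 − 0.40000) / (-0.00055 − (-0.24168)) = 0.31903 − (0.00004)/(0.24113) = 0.31885

0.319, 0.319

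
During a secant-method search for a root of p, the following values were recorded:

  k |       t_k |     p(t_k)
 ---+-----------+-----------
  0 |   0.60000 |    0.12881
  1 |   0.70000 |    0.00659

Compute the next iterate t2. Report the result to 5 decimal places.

t2 = 0.70000 − 0.00659·(0.70000 − 0.60000) / (0.00659 − 0.12881)
   = 0.70000 − (0.0006590)/(-0.1222200) = 0.7053919

0.70539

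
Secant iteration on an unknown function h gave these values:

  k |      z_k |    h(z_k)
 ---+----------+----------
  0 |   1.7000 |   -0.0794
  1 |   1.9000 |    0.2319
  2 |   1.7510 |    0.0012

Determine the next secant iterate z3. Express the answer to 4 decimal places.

z3 = 1.7510 − 0.0012·(1.7510 − 1.9000) / (0.0012 − 0.2319)
   = 1.7510 − (-0.000179)/(-0.230700) = 1.750225

1.7502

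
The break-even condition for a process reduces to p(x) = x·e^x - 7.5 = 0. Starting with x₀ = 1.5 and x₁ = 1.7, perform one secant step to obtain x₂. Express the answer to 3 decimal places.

1.560

p(1.5) = -0.77747, p(1.7) = 1.80571
x₂ = 1.70000 − 1.80571·(1.70000 − 1.50000) / (1.80571 − (-0.77747)) = 1.70000 − (0.36114)/(2.58318) = 1.56019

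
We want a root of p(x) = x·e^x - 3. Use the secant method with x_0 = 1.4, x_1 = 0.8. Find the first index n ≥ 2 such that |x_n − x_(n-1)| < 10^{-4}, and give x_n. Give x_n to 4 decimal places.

p(1.4) = 2.677280, p(0.8) = -1.219567
x_2 = 0.800000 − (-1.219567)·(-0.600000)/(-3.896847) = 0.987778;  |Δ| = 0.187778
p(0.987778) = -0.347561
x_3 = 0.987778 − (-0.347561)·(0.187778)/(0.872007) = 1.062621;  |Δ| = 0.074844
p(1.062621) = 0.075168
x_4 = 1.062621 − 0.075168·(0.074844)/(0.422729) = 1.049313;  |Δ| = 0.013308
p(1.049313) = -0.003491
x_5 = 1.049313 − (-0.003491)·(-0.013308)/(-0.078659) = 1.049903;  |Δ| = 0.000591
p(1.049903) = -0.000033
x_6 = 1.049903 − (-0.000033)·(0.000591)/(0.003458) = 1.049909;  |Δ| = 0.000006
|x_6 − x_5| = 0.000006 < 10^{-4}

n = 6, x_n = 1.0499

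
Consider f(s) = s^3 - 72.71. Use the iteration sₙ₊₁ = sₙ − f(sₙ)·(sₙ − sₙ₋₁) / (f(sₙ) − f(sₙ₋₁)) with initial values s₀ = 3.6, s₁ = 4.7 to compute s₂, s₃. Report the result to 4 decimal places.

f(3.6) = -26.054000, f(4.7) = 31.113000
s₂ = 4.700000 − 31.113000·(4.700000 − 3.600000) / (31.113000 − (-26.054000)) = 4.700000 − (34.224300)/(57.167000) = 4.101328
f(4.101328) = -3.722023
s₃ = 4.101328 − (-3.722023)·(4.101328 − 4.700000) / (-3.722023 − 31.113000) = 4.101328 − (2.228272)/(-34.835023) = 4.165294

4.1013, 4.1653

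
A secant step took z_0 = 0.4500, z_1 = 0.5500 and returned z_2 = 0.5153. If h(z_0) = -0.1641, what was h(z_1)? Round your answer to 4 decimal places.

The secant line through (0.4500, -0.1641) and (0.5500, h(z_1)) crosses zero at z_2 = 0.5153.
So (0.4500, -0.1641), (0.5500, h(z_1)), (0.5153, 0) are collinear:
h(z_1) = -0.1641 · (0.5500 − 0.5153) / (0.4500 − 0.5153) = -0.1641 · (0.034700)/(-0.065300) = 0.087202

0.0872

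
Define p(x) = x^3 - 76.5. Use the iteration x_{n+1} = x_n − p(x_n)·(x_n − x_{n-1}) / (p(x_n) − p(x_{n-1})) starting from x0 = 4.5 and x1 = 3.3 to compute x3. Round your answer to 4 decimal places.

p(4.5) = 14.625000, p(3.3) = -40.563000
x2 = 3.300000 − (-40.563000)·(3.300000 − 4.500000) / (-40.563000 − 14.625000) = 3.300000 − (48.675600)/(-55.188000) = 4.181996
p(4.181996) = -3.360689
x3 = 4.181996 − (-3.360689)·(4.181996 − 3.300000) / (-3.360689 − (-40.563000)) = 4.181996 − (-2.964114)/(37.202311) = 4.261672

4.2617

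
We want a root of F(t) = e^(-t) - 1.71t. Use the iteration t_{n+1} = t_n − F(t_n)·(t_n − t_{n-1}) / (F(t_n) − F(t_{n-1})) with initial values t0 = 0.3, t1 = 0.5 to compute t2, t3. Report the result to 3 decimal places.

0.396, 0.394

F(0.3) = 0.22782, F(0.5) = -0.24847
t2 = 0.50000 − (-0.24847)·(0.50000 − 0.30000) / (-0.24847 − 0.22782) = 0.50000 − (-0.04969)/(-0.47629) = 0.39566
F(0.39566) = -0.00335
t3 = 0.39566 − (-0.00335)·(0.39566 − 0.50000) / (-0.00335 − (-0.24847)) = 0.39566 − (0.00035)/(0.24512) = 0.39424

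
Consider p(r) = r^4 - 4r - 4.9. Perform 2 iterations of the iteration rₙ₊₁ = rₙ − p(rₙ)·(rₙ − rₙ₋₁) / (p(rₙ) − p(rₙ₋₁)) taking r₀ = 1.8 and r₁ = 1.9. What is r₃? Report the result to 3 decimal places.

1.877

p(1.8) = -1.60240, p(1.9) = 0.53210
r₂ = 1.90000 − 0.53210·(1.90000 − 1.80000) / (0.53210 − (-1.60240)) = 1.90000 − (0.05321)/(2.13450) = 1.87507
p(1.87507) = -0.03878
r₃ = 1.87507 − (-0.03878)·(1.87507 − 1.90000) / (-0.03878 − 0.53210) = 1.87507 − (0.00097)/(-0.57088) = 1.87676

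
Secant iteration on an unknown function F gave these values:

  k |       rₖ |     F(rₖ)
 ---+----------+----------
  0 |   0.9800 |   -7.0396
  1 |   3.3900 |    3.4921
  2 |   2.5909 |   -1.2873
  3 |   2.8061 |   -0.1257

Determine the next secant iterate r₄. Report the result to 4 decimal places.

r₄ = 2.8061 − (-0.1257)·(2.8061 − 2.5909) / (-0.1257 − (-1.2873))
   = 2.8061 − (-0.027051)/(1.161600) = 2.829387

2.8294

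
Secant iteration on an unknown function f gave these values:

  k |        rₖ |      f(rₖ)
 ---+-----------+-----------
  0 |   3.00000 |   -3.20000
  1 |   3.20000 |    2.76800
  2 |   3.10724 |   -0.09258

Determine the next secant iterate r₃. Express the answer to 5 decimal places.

3.11024

r₃ = 3.10724 − (-0.09258)·(3.10724 − 3.20000) / (-0.09258 − 2.76800)
   = 3.10724 − (0.0085877)/(-2.8605800) = 3.1102421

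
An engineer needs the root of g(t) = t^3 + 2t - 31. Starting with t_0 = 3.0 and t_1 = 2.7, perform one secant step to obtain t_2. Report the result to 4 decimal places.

2.9242

g(3.0) = 2.000000, g(2.7) = -5.917000
t_2 = 2.700000 − (-5.917000)·(2.700000 − 3.000000) / (-5.917000 − 2.000000) = 2.700000 − (1.775100)/(-7.917000) = 2.924214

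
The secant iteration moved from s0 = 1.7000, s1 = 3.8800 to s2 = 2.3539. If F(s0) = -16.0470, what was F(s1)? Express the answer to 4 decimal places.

37.4512

The secant line through (1.7000, -16.0470) and (3.8800, F(s1)) crosses zero at s2 = 2.3539.
So (1.7000, -16.0470), (3.8800, F(s1)), (2.3539, 0) are collinear:
F(s1) = -16.0470 · (3.8800 − 2.3539) / (1.7000 − 2.3539) = -16.0470 · (1.526100)/(-0.653900) = 37.451180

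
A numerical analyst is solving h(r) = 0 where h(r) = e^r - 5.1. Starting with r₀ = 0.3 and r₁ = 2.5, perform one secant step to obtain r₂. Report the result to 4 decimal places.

1.0616

h(0.3) = -3.750141, h(2.5) = 7.082494
r₂ = 2.500000 − 7.082494·(2.500000 − 0.300000) / (7.082494 − (-3.750141)) = 2.500000 − (15.581487)/(10.832635) = 1.061616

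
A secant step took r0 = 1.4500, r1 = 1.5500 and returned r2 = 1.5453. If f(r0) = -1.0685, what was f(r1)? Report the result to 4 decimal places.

0.0527

The secant line through (1.4500, -1.0685) and (1.5500, f(r1)) crosses zero at r2 = 1.5453.
So (1.4500, -1.0685), (1.5500, f(r1)), (1.5453, 0) are collinear:
f(r1) = -1.0685 · (1.5500 − 1.5453) / (1.4500 − 1.5453) = -1.0685 · (0.004700)/(-0.095300) = 0.052696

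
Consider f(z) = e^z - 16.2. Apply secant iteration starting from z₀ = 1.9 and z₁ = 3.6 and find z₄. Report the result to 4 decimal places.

f(1.9) = -9.514106, f(3.6) = 20.398234
z₂ = 3.600000 − 20.398234·(3.600000 − 1.900000) / (20.398234 − (-9.514106)) = 3.600000 − (34.676999)/(29.912340) = 2.440713
f(2.440713) = -4.718781
z₃ = 2.440713 − (-4.718781)·(2.440713 − 3.600000) / (-4.718781 − 20.398234) = 2.440713 − (5.470423)/(-25.117015) = 2.658510
f(2.658510) = -1.924995
z₄ = 2.658510 − (-1.924995)·(2.658510 − 2.440713) / (-1.924995 − (-4.718781)) = 2.658510 − (-0.419259)/(2.793785) = 2.808579

2.8086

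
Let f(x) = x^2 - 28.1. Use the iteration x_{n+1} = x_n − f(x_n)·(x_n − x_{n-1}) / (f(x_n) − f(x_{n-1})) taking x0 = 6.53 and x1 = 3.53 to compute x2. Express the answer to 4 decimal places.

f(6.53) = 14.540900, f(3.53) = -15.639100
x2 = 3.530000 − (-15.639100)·(3.530000 − 6.530000) / (-15.639100 − 14.540900) = 3.530000 − (46.917300)/(-30.180000) = 5.084583

5.0846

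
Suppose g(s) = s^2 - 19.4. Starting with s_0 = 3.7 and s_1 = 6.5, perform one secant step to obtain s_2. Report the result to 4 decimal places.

4.2598

g(3.7) = -5.710000, g(6.5) = 22.850000
s_2 = 6.500000 − 22.850000·(6.500000 − 3.700000) / (22.850000 − (-5.710000)) = 6.500000 − (63.980000)/(28.560000) = 4.259804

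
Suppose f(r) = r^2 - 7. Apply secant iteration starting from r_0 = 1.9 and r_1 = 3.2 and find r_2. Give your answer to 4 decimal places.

f(1.9) = -3.390000, f(3.2) = 3.240000
r_2 = 3.200000 − 3.240000·(3.200000 − 1.900000) / (3.240000 − (-3.390000)) = 3.200000 − (4.212000)/(6.630000) = 2.564706

2.5647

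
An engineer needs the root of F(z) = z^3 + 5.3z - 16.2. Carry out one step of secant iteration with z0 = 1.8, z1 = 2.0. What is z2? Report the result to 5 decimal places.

F(1.8) = -0.8280000, F(2.0) = 2.4000000
z2 = 2.0000000 − 2.4000000·(2.0000000 − 1.8000000) / (2.4000000 − (-0.8280000)) = 2.0000000 − (0.4800000)/(3.2280000) = 1.8513011

1.85130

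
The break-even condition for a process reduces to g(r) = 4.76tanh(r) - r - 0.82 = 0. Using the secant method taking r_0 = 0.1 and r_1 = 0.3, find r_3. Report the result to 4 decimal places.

0.2226

g(0.1) = -0.445580, g(0.3) = 0.266648
r_2 = 0.300000 − 0.266648·(0.300000 − 0.100000) / (0.266648 − (-0.445580)) = 0.300000 − (0.053330)/(0.712228) = 0.225123
g(0.225123) = 0.008719
r_3 = 0.225123 − 0.008719·(0.225123 − 0.300000) / (0.008719 − 0.266648) = 0.225123 − (-0.000653)/(-0.257929) = 0.222592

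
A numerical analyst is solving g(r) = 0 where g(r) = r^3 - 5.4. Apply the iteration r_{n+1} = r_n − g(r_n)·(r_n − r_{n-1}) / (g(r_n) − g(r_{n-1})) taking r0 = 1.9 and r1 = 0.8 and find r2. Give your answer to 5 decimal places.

g(1.9) = 1.4590000, g(0.8) = -4.8880000
r2 = 0.8000000 − (-4.8880000)·(0.8000000 − 1.9000000) / (-4.8880000 − 1.4590000) = 0.8000000 − (5.3768000)/(-6.3470000) = 1.6471404

1.64714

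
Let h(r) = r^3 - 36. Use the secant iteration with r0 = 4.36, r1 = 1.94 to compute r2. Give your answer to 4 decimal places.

h(4.36) = 46.881856, h(1.94) = -28.698616
r2 = 1.940000 − (-28.698616)·(1.940000 − 4.360000) / (-28.698616 − 46.881856) = 1.940000 − (69.450651)/(-75.580472) = 2.858897

2.8589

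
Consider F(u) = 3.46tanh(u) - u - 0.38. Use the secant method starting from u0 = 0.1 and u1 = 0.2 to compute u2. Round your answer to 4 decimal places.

F(0.1) = -0.135149, F(0.2) = 0.102919
u2 = 0.200000 − 0.102919·(0.200000 − 0.100000) / (0.102919 − (-0.135149)) = 0.200000 − (0.010292)/(0.238067) = 0.156769

0.1568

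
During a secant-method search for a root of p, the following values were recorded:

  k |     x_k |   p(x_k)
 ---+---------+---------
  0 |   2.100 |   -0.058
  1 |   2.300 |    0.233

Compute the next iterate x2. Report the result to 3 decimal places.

2.140

x2 = 2.300 − 0.233·(2.300 − 2.100) / (0.233 − (-0.058))
   = 2.300 − (0.04660)/(0.29100) = 2.13986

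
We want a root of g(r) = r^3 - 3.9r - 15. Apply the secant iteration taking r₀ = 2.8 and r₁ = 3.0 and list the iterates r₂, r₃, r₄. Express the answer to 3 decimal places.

2.986, 2.987, 2.987

g(2.8) = -3.96800, g(3.0) = 0.30000
r₂ = 3.00000 − 0.30000·(3.00000 − 2.80000) / (0.30000 − (-3.96800)) = 3.00000 − (0.06000)/(4.26800) = 2.98594
g(2.98594) = -0.02297
r₃ = 2.98594 − (-0.02297)·(2.98594 − 3.00000) / (-0.02297 − 0.30000) = 2.98594 − (0.00032)/(-0.32297) = 2.98694
g(2.98694) = -0.00012
r₄ = 2.98694 − (-0.00012)·(2.98694 − 2.98594) / (-0.00012 − (-0.02297)) = 2.98694 − (0.00000)/(0.02285) = 2.98695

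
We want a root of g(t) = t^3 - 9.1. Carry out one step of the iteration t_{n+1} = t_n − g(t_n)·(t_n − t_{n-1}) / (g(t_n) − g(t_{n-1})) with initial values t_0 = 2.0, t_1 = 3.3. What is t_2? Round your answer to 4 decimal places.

2.0512

g(2.0) = -1.100000, g(3.3) = 26.837000
t_2 = 3.300000 − 26.837000·(3.300000 − 2.000000) / (26.837000 − (-1.100000)) = 3.300000 − (34.888100)/(27.937000) = 2.051187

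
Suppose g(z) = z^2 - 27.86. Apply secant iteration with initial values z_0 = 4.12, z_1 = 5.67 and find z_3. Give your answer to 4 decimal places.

g(4.12) = -10.885600, g(5.67) = 4.288900
z_2 = 5.670000 − 4.288900·(5.670000 − 4.120000) / (4.288900 − (-10.885600)) = 5.670000 − (6.647795)/(15.174500) = 5.231910
g(5.231910) = -0.487117
z_3 = 5.231910 − (-0.487117)·(5.231910 − 5.670000) / (-0.487117 − 4.288900) = 5.231910 − (0.213401)/(-4.776017) = 5.276592

5.2766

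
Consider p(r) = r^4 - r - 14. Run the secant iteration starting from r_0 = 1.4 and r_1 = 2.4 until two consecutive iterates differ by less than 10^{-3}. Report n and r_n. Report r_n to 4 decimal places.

p(1.4) = -11.558400, p(2.4) = 16.777600
r_2 = 2.400000 − 16.777600·(1.000000)/(28.336000) = 1.807905;  |Δ| = 0.592095
p(1.807905) = -5.124676
r_3 = 1.807905 − (-5.124676)·(-0.592095)/(-21.902276) = 1.946443;  |Δ| = 0.138538
p(1.946443) = -1.592648
r_4 = 1.946443 − (-1.592648)·(0.138538)/(3.532028) = 2.008912;  |Δ| = 0.062469
p(2.008912) = 0.278181
r_5 = 2.008912 − 0.278181·(0.062469)/(1.870829) = 1.999623;  |Δ| = 0.009289
p(1.999623) = -0.011679
r_6 = 1.999623 − (-0.011679)·(-0.009289)/(-0.289860) = 1.999997;  |Δ| = 0.000374
|r_6 − r_5| = 0.000374 < 10^{-3}

n = 6, r_n = 2.0000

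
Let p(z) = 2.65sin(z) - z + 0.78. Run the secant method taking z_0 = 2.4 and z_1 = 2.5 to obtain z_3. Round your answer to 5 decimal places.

p(2.4) = 0.1699774, p(2.5) = -0.1340488
z_2 = 2.5000000 − (-0.1340488)·(2.5000000 − 2.4000000) / (-0.1340488 − 0.1699774) = 2.5000000 − (-0.0134049)/(-0.3040262) = 2.4559088
p(2.4559088) = 0.0020777
z_3 = 2.4559088 − 0.0020777·(2.4559088 − 2.5000000) / (0.0020777 − (-0.1340488)) = 2.4559088 − (-0.0000916)/(0.1361265) = 2.4565818

2.45658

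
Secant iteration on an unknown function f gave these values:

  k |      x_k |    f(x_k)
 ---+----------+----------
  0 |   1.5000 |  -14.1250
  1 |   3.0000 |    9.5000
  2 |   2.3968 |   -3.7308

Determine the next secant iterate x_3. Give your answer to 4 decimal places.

2.5669

x_3 = 2.3968 − (-3.7308)·(2.3968 − 3.0000) / (-3.7308 − 9.5000)
   = 2.3968 − (2.250419)/(-13.230800) = 2.566889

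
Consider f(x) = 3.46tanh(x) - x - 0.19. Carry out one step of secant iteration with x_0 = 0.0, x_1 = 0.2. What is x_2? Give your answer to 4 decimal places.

f(0.0) = -0.190000, f(0.2) = 0.292919
x_2 = 0.200000 − 0.292919·(0.200000 − 0.000000) / (0.292919 − (-0.190000)) = 0.200000 − (0.058584)/(0.482919) = 0.078688

0.0787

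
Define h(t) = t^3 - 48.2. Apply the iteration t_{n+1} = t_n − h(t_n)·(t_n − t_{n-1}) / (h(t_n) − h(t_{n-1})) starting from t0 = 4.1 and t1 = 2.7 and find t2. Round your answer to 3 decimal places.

h(4.1) = 20.72100, h(2.7) = -28.51700
t2 = 2.70000 − (-28.51700)·(2.70000 − 4.10000) / (-28.51700 − 20.72100) = 2.70000 − (39.92380)/(-49.23800) = 3.51083

3.511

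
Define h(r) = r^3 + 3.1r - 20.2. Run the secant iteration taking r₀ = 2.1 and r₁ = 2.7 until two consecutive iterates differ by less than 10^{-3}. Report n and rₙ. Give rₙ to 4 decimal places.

h(2.1) = -4.429000, h(2.7) = 7.853000
r₂ = 2.700000 − 7.853000·(0.600000)/(12.282000) = 2.316365;  |Δ| = 0.383635
h(2.316365) = -0.590696
r₃ = 2.316365 − (-0.590696)·(-0.383635)/(-8.443696) = 2.343203;  |Δ| = 0.026838
h(2.343203) = -0.070473
r₄ = 2.343203 − (-0.070473)·(0.026838)/(0.520223) = 2.346839;  |Δ| = 0.003636
h(2.346839) = 0.000776
r₅ = 2.346839 − 0.000776·(0.003636)/(0.071249) = 2.346799;  |Δ| = 0.000040
|r₅ − r₄| = 0.000040 < 10^{-3}

n = 5, rₙ = 2.3468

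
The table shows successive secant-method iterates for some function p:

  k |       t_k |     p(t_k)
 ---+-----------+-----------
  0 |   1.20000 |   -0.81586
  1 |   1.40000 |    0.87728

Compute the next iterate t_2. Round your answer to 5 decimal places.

t_2 = 1.40000 − 0.87728·(1.40000 − 1.20000) / (0.87728 − (-0.81586))
   = 1.40000 − (0.1754560)/(1.6931400) = 1.2963724

1.29637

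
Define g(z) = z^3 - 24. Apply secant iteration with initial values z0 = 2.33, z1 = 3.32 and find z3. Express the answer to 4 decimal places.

2.8726

g(2.33) = -11.350663, g(3.32) = 12.594368
z2 = 3.320000 − 12.594368·(3.320000 − 2.330000) / (12.594368 − (-11.350663)) = 3.320000 − (12.468424)/(23.945031) = 2.799290
g(2.799290) = -2.064702
z3 = 2.799290 − (-2.064702)·(2.799290 − 3.320000) / (-2.064702 − 12.594368) = 2.799290 − (1.075112)/(-14.659070) = 2.872631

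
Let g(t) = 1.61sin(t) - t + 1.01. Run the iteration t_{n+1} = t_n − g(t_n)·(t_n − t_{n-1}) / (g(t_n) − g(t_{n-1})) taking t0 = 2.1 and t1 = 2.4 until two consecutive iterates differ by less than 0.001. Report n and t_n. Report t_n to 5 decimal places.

g(2.1) = 0.2997671, g(2.4) = -0.3025043
t2 = 2.4000000 − (-0.3025043)·(0.3000000)/(-0.6022714) = 2.2493183;  |Δ| = 0.1506817
g(2.2493183) = 0.0140687
t3 = 2.2493183 − 0.0140687·(-0.1506817)/(0.3165730) = 2.2560147;  |Δ| = 0.0066964
g(2.2560147) = 0.0005775
t4 = 2.2560147 − 0.0005775·(0.0066964)/(-0.0134912) = 2.2563013;  |Δ| = 0.0002867
|t4 − t3| = 0.0002867 < 0.001

n = 4, t_n = 2.25630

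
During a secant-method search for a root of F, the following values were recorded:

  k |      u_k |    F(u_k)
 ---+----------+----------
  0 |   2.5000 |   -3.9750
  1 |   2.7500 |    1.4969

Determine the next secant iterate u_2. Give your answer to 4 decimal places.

2.6816

u_2 = 2.7500 − 1.4969·(2.7500 − 2.5000) / (1.4969 − (-3.9750))
   = 2.7500 − (0.374225)/(5.471900) = 2.681610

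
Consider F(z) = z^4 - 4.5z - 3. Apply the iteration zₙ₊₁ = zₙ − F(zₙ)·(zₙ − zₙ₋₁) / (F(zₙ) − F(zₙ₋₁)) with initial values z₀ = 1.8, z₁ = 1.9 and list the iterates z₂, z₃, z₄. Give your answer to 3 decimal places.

F(1.8) = -0.60240, F(1.9) = 1.48210
z₂ = 1.90000 − 1.48210·(1.90000 − 1.80000) / (1.48210 − (-0.60240)) = 1.90000 − (0.14821)/(2.08450) = 1.82890
F(1.82890) = -0.04188
z₃ = 1.82890 − (-0.04188)·(1.82890 − 1.90000) / (-0.04188 − 1.48210) = 1.82890 − (0.00298)/(-1.52398) = 1.83085
F(1.83085) = -0.00278
z₄ = 1.83085 − (-0.00278)·(1.83085 − 1.82890) / (-0.00278 − (-0.04188)) = 1.83085 − (-0.00001)/(0.03910) = 1.83099

1.829, 1.831, 1.831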